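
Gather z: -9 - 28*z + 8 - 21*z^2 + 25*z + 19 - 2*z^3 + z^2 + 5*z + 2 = -2*z^3 - 20*z^2 + 2*z + 20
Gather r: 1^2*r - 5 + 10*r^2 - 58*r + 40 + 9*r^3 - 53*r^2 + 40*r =9*r^3 - 43*r^2 - 17*r + 35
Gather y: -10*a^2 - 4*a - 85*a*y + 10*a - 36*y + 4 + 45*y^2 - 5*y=-10*a^2 + 6*a + 45*y^2 + y*(-85*a - 41) + 4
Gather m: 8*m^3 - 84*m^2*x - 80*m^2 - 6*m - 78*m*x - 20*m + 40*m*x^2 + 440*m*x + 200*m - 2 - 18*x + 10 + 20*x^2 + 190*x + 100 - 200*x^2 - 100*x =8*m^3 + m^2*(-84*x - 80) + m*(40*x^2 + 362*x + 174) - 180*x^2 + 72*x + 108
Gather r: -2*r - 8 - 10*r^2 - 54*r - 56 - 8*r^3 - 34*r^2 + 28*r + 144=-8*r^3 - 44*r^2 - 28*r + 80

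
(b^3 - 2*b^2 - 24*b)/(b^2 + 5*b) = (b^2 - 2*b - 24)/(b + 5)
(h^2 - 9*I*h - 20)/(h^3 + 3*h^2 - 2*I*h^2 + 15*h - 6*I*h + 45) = (h - 4*I)/(h^2 + 3*h*(1 + I) + 9*I)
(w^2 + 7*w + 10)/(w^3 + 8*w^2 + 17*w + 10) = 1/(w + 1)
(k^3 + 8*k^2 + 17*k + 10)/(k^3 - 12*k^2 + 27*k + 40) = (k^2 + 7*k + 10)/(k^2 - 13*k + 40)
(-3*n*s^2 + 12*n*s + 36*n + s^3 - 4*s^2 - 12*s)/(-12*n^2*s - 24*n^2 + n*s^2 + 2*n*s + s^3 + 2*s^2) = (s - 6)/(4*n + s)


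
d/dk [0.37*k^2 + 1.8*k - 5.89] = 0.74*k + 1.8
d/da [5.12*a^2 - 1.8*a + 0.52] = 10.24*a - 1.8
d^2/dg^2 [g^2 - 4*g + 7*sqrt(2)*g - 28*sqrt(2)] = 2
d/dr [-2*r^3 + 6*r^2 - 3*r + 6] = -6*r^2 + 12*r - 3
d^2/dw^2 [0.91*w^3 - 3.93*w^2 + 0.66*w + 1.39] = 5.46*w - 7.86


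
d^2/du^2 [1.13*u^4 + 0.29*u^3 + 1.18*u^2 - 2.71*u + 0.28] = 13.56*u^2 + 1.74*u + 2.36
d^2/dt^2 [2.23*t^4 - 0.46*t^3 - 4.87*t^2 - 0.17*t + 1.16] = 26.76*t^2 - 2.76*t - 9.74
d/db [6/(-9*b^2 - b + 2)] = 6*(18*b + 1)/(9*b^2 + b - 2)^2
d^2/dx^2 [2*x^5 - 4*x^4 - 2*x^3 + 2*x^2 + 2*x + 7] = 40*x^3 - 48*x^2 - 12*x + 4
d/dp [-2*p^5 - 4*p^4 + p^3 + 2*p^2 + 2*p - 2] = -10*p^4 - 16*p^3 + 3*p^2 + 4*p + 2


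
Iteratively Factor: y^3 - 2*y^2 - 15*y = (y)*(y^2 - 2*y - 15) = y*(y - 5)*(y + 3)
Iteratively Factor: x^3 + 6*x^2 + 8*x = (x + 4)*(x^2 + 2*x) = x*(x + 4)*(x + 2)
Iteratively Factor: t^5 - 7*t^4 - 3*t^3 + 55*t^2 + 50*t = (t + 2)*(t^4 - 9*t^3 + 15*t^2 + 25*t) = (t - 5)*(t + 2)*(t^3 - 4*t^2 - 5*t) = (t - 5)*(t + 1)*(t + 2)*(t^2 - 5*t) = t*(t - 5)*(t + 1)*(t + 2)*(t - 5)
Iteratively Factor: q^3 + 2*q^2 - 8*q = (q)*(q^2 + 2*q - 8) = q*(q - 2)*(q + 4)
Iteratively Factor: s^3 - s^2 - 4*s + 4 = (s + 2)*(s^2 - 3*s + 2) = (s - 2)*(s + 2)*(s - 1)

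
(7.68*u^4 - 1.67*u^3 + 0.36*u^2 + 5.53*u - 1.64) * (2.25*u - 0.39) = 17.28*u^5 - 6.7527*u^4 + 1.4613*u^3 + 12.3021*u^2 - 5.8467*u + 0.6396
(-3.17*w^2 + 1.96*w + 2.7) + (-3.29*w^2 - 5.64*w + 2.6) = -6.46*w^2 - 3.68*w + 5.3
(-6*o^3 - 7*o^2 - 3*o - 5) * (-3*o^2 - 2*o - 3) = 18*o^5 + 33*o^4 + 41*o^3 + 42*o^2 + 19*o + 15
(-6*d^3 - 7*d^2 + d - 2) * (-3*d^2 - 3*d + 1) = 18*d^5 + 39*d^4 + 12*d^3 - 4*d^2 + 7*d - 2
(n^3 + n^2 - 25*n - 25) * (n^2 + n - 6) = n^5 + 2*n^4 - 30*n^3 - 56*n^2 + 125*n + 150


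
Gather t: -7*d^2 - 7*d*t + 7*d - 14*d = -7*d^2 - 7*d*t - 7*d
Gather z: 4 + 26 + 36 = 66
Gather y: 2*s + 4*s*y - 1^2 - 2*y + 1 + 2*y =4*s*y + 2*s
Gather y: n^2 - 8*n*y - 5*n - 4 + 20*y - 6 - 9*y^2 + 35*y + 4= n^2 - 5*n - 9*y^2 + y*(55 - 8*n) - 6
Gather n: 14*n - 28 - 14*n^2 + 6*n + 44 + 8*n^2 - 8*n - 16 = -6*n^2 + 12*n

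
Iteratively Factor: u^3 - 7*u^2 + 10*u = (u - 5)*(u^2 - 2*u) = u*(u - 5)*(u - 2)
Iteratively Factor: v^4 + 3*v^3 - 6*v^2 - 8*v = (v + 1)*(v^3 + 2*v^2 - 8*v) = (v + 1)*(v + 4)*(v^2 - 2*v) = v*(v + 1)*(v + 4)*(v - 2)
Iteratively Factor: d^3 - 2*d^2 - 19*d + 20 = (d + 4)*(d^2 - 6*d + 5) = (d - 1)*(d + 4)*(d - 5)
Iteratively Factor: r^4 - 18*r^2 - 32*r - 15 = (r + 1)*(r^3 - r^2 - 17*r - 15) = (r + 1)^2*(r^2 - 2*r - 15) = (r + 1)^2*(r + 3)*(r - 5)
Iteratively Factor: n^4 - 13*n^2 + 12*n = (n)*(n^3 - 13*n + 12) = n*(n - 1)*(n^2 + n - 12) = n*(n - 1)*(n + 4)*(n - 3)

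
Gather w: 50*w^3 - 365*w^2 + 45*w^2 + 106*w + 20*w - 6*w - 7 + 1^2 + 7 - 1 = 50*w^3 - 320*w^2 + 120*w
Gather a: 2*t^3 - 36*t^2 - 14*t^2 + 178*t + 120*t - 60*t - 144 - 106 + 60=2*t^3 - 50*t^2 + 238*t - 190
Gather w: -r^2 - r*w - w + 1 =-r^2 + w*(-r - 1) + 1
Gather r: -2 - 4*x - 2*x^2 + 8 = -2*x^2 - 4*x + 6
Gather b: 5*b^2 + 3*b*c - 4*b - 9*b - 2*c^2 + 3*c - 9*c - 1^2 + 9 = 5*b^2 + b*(3*c - 13) - 2*c^2 - 6*c + 8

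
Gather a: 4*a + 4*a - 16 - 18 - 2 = 8*a - 36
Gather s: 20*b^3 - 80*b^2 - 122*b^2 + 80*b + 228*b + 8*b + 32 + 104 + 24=20*b^3 - 202*b^2 + 316*b + 160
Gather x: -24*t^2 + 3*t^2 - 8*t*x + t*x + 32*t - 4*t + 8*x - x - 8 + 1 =-21*t^2 + 28*t + x*(7 - 7*t) - 7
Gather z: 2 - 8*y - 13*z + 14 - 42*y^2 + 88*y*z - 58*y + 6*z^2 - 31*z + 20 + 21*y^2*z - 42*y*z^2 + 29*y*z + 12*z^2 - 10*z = -42*y^2 - 66*y + z^2*(18 - 42*y) + z*(21*y^2 + 117*y - 54) + 36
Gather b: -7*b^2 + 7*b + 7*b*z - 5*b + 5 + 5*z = -7*b^2 + b*(7*z + 2) + 5*z + 5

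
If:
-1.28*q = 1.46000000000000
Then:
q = -1.14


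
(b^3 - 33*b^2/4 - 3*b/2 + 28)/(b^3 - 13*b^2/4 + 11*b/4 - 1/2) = (4*b^2 - 25*b - 56)/(4*b^2 - 5*b + 1)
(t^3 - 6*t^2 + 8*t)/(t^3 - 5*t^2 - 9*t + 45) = t*(t^2 - 6*t + 8)/(t^3 - 5*t^2 - 9*t + 45)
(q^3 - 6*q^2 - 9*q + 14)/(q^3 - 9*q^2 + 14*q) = (q^2 + q - 2)/(q*(q - 2))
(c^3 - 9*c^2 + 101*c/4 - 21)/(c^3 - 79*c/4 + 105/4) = (c - 4)/(c + 5)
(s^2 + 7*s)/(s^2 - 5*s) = (s + 7)/(s - 5)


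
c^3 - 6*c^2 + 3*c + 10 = (c - 5)*(c - 2)*(c + 1)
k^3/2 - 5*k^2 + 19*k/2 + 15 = (k/2 + 1/2)*(k - 6)*(k - 5)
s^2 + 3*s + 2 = (s + 1)*(s + 2)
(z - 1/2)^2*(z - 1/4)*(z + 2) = z^4 + 3*z^3/4 - 2*z^2 + 15*z/16 - 1/8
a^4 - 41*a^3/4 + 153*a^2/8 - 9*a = a*(a - 8)*(a - 3/2)*(a - 3/4)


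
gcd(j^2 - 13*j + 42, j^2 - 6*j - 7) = j - 7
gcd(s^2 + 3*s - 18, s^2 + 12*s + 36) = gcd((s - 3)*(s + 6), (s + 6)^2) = s + 6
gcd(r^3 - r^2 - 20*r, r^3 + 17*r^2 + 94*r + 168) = r + 4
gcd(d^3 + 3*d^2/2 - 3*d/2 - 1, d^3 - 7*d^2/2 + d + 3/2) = d^2 - d/2 - 1/2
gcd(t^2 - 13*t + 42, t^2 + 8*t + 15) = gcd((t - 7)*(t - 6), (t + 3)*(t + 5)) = 1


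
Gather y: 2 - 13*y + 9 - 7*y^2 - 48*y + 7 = -7*y^2 - 61*y + 18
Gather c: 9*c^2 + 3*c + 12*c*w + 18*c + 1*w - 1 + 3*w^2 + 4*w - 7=9*c^2 + c*(12*w + 21) + 3*w^2 + 5*w - 8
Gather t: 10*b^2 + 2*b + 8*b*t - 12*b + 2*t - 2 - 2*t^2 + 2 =10*b^2 - 10*b - 2*t^2 + t*(8*b + 2)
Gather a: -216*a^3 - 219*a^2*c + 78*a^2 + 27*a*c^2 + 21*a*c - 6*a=-216*a^3 + a^2*(78 - 219*c) + a*(27*c^2 + 21*c - 6)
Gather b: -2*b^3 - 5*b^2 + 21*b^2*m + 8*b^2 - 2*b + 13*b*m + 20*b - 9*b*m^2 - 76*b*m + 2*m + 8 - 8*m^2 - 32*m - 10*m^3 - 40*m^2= -2*b^3 + b^2*(21*m + 3) + b*(-9*m^2 - 63*m + 18) - 10*m^3 - 48*m^2 - 30*m + 8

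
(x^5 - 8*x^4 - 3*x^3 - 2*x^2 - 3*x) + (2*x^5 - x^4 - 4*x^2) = 3*x^5 - 9*x^4 - 3*x^3 - 6*x^2 - 3*x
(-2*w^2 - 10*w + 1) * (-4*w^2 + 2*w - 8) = 8*w^4 + 36*w^3 - 8*w^2 + 82*w - 8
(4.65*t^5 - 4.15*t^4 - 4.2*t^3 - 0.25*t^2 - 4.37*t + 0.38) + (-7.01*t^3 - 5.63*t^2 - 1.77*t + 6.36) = 4.65*t^5 - 4.15*t^4 - 11.21*t^3 - 5.88*t^2 - 6.14*t + 6.74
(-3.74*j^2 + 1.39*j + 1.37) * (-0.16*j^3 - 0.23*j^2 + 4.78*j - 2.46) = 0.5984*j^5 + 0.6378*j^4 - 18.4161*j^3 + 15.5295*j^2 + 3.1292*j - 3.3702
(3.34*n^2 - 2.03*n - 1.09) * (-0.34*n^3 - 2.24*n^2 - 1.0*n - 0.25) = -1.1356*n^5 - 6.7914*n^4 + 1.5778*n^3 + 3.6366*n^2 + 1.5975*n + 0.2725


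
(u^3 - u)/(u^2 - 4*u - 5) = u*(u - 1)/(u - 5)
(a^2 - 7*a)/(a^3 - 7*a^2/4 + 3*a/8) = 8*(a - 7)/(8*a^2 - 14*a + 3)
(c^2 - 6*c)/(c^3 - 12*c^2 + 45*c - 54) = c/(c^2 - 6*c + 9)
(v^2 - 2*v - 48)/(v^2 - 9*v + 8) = (v + 6)/(v - 1)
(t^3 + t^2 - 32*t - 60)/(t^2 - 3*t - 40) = (t^2 - 4*t - 12)/(t - 8)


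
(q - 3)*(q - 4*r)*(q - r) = q^3 - 5*q^2*r - 3*q^2 + 4*q*r^2 + 15*q*r - 12*r^2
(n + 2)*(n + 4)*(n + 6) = n^3 + 12*n^2 + 44*n + 48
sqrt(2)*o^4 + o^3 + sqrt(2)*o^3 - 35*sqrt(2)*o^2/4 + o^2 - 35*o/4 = o*(o - 5/2)*(o + 7/2)*(sqrt(2)*o + 1)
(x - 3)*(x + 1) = x^2 - 2*x - 3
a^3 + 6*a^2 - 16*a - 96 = (a - 4)*(a + 4)*(a + 6)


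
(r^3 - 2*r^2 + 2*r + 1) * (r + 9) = r^4 + 7*r^3 - 16*r^2 + 19*r + 9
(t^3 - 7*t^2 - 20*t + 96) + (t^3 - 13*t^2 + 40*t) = 2*t^3 - 20*t^2 + 20*t + 96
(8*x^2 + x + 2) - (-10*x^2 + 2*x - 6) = 18*x^2 - x + 8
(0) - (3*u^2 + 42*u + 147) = -3*u^2 - 42*u - 147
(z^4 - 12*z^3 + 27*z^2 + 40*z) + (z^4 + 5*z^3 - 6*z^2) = 2*z^4 - 7*z^3 + 21*z^2 + 40*z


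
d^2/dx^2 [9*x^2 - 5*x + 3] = 18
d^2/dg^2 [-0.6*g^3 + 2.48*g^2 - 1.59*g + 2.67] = 4.96 - 3.6*g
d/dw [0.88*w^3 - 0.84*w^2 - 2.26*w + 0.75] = 2.64*w^2 - 1.68*w - 2.26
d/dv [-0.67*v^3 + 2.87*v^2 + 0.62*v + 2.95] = -2.01*v^2 + 5.74*v + 0.62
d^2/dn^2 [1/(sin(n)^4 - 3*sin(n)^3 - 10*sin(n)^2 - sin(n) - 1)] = (16*sin(n)^8 - 69*sin(n)^7 - 59*sin(n)^6 + 421*sin(n)^5 + 494*sin(n)^4 - 473*sin(n)^3 - 669*sin(n)^2 - 43*sin(n) + 18)/(-sin(n)^4 + 3*sin(n)^3 + 10*sin(n)^2 + sin(n) + 1)^3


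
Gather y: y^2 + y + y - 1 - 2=y^2 + 2*y - 3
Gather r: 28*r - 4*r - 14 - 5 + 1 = 24*r - 18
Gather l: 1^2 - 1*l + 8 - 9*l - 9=-10*l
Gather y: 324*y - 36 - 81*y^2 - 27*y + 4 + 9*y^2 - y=-72*y^2 + 296*y - 32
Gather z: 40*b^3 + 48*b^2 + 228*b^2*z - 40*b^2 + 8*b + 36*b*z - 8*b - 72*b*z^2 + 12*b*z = 40*b^3 + 8*b^2 - 72*b*z^2 + z*(228*b^2 + 48*b)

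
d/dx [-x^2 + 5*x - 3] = 5 - 2*x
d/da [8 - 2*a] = -2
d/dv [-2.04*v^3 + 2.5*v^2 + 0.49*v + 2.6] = -6.12*v^2 + 5.0*v + 0.49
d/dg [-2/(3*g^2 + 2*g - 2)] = 4*(3*g + 1)/(3*g^2 + 2*g - 2)^2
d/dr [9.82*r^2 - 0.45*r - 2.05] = 19.64*r - 0.45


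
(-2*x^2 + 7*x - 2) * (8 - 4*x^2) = 8*x^4 - 28*x^3 - 8*x^2 + 56*x - 16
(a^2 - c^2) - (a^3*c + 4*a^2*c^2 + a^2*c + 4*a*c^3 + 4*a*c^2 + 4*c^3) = -a^3*c - 4*a^2*c^2 - a^2*c + a^2 - 4*a*c^3 - 4*a*c^2 - 4*c^3 - c^2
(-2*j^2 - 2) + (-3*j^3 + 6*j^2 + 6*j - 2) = -3*j^3 + 4*j^2 + 6*j - 4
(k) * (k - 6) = k^2 - 6*k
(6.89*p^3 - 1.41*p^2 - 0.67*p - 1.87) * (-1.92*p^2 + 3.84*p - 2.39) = -13.2288*p^5 + 29.1648*p^4 - 20.5951*p^3 + 4.3875*p^2 - 5.5795*p + 4.4693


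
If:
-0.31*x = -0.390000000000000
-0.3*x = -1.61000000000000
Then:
No Solution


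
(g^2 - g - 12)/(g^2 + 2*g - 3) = (g - 4)/(g - 1)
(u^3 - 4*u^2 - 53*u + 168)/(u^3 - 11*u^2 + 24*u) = (u + 7)/u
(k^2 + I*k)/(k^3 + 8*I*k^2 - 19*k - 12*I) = k/(k^2 + 7*I*k - 12)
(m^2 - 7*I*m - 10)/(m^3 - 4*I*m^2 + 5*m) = (m - 2*I)/(m*(m + I))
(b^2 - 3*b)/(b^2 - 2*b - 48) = b*(3 - b)/(-b^2 + 2*b + 48)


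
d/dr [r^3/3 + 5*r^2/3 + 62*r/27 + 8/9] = r^2 + 10*r/3 + 62/27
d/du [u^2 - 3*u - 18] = 2*u - 3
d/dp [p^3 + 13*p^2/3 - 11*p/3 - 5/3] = 3*p^2 + 26*p/3 - 11/3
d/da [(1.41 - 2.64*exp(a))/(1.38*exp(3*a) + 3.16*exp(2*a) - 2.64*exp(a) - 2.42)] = (7.2864*exp(3*a) + 2.505*exp(2*a) - 8.9112*exp(a) + 10.1112)*exp(a)/(1.9044*exp(6*a) + 8.7216*exp(5*a) + 2.6992*exp(4*a) - 23.364*exp(3*a) - 8.3248*exp(2*a) + 12.7776*exp(a) + 5.8564)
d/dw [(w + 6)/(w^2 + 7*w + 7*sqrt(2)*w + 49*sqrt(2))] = (w^2 + 7*w + 7*sqrt(2)*w - (w + 6)*(2*w + 7 + 7*sqrt(2)) + 49*sqrt(2))/(w^2 + 7*w + 7*sqrt(2)*w + 49*sqrt(2))^2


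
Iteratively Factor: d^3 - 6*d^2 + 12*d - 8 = (d - 2)*(d^2 - 4*d + 4) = (d - 2)^2*(d - 2)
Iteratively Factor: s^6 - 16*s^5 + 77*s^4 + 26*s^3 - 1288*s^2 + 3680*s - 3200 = (s + 4)*(s^5 - 20*s^4 + 157*s^3 - 602*s^2 + 1120*s - 800) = (s - 4)*(s + 4)*(s^4 - 16*s^3 + 93*s^2 - 230*s + 200) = (s - 5)*(s - 4)*(s + 4)*(s^3 - 11*s^2 + 38*s - 40) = (s - 5)^2*(s - 4)*(s + 4)*(s^2 - 6*s + 8) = (s - 5)^2*(s - 4)^2*(s + 4)*(s - 2)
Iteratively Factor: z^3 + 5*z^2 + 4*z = (z + 1)*(z^2 + 4*z) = (z + 1)*(z + 4)*(z)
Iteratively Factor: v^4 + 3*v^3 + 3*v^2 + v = (v + 1)*(v^3 + 2*v^2 + v) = v*(v + 1)*(v^2 + 2*v + 1) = v*(v + 1)^2*(v + 1)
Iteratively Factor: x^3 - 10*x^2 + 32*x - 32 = (x - 2)*(x^2 - 8*x + 16) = (x - 4)*(x - 2)*(x - 4)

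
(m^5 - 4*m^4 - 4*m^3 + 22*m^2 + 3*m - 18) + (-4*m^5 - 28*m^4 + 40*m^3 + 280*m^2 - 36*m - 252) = -3*m^5 - 32*m^4 + 36*m^3 + 302*m^2 - 33*m - 270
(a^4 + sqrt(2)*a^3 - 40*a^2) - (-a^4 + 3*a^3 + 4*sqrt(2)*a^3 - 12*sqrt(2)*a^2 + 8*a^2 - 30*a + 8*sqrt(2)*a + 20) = 2*a^4 - 3*sqrt(2)*a^3 - 3*a^3 - 48*a^2 + 12*sqrt(2)*a^2 - 8*sqrt(2)*a + 30*a - 20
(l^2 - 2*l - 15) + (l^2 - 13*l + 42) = 2*l^2 - 15*l + 27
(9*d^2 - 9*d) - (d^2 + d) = 8*d^2 - 10*d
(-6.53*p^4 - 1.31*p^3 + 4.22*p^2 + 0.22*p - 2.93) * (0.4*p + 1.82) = -2.612*p^5 - 12.4086*p^4 - 0.6962*p^3 + 7.7684*p^2 - 0.7716*p - 5.3326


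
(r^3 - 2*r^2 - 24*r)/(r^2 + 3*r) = (r^2 - 2*r - 24)/(r + 3)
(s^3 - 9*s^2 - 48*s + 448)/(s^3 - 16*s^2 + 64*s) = (s + 7)/s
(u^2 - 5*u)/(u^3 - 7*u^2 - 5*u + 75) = u/(u^2 - 2*u - 15)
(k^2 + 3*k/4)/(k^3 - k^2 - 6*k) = (k + 3/4)/(k^2 - k - 6)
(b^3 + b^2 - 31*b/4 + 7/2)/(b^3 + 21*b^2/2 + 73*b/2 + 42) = (b^2 - 5*b/2 + 1)/(b^2 + 7*b + 12)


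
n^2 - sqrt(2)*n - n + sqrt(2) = (n - 1)*(n - sqrt(2))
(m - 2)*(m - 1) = m^2 - 3*m + 2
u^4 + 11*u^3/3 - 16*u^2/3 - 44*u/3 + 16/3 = (u - 2)*(u - 1/3)*(u + 2)*(u + 4)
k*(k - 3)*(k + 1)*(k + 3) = k^4 + k^3 - 9*k^2 - 9*k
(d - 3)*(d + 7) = d^2 + 4*d - 21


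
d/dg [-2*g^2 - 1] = -4*g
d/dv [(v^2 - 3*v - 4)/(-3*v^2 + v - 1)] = (-8*v^2 - 26*v + 7)/(9*v^4 - 6*v^3 + 7*v^2 - 2*v + 1)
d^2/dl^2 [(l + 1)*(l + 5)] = 2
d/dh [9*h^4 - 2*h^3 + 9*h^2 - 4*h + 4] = 36*h^3 - 6*h^2 + 18*h - 4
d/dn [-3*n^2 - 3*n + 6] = -6*n - 3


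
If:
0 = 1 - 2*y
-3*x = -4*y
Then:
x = 2/3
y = 1/2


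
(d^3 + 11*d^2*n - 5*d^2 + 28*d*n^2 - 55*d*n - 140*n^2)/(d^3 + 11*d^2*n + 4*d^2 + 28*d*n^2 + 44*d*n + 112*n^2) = (d - 5)/(d + 4)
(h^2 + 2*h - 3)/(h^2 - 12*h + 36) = (h^2 + 2*h - 3)/(h^2 - 12*h + 36)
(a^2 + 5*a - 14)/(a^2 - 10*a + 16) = (a + 7)/(a - 8)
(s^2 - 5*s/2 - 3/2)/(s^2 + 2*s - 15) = (s + 1/2)/(s + 5)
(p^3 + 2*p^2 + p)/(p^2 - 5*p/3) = 3*(p^2 + 2*p + 1)/(3*p - 5)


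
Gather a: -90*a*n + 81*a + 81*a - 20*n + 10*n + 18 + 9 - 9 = a*(162 - 90*n) - 10*n + 18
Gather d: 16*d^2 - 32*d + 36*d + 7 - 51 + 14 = 16*d^2 + 4*d - 30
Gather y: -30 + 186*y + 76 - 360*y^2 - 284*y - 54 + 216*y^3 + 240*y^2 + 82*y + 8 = 216*y^3 - 120*y^2 - 16*y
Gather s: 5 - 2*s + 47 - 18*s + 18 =70 - 20*s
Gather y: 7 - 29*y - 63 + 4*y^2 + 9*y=4*y^2 - 20*y - 56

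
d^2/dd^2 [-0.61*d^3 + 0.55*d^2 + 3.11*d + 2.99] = 1.1 - 3.66*d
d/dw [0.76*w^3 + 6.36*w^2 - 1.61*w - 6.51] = 2.28*w^2 + 12.72*w - 1.61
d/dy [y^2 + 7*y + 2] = 2*y + 7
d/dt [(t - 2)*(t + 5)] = 2*t + 3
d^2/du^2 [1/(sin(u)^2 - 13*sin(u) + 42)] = (-4*sin(u)^4 + 39*sin(u)^3 + 5*sin(u)^2 - 624*sin(u) + 254)/(sin(u)^2 - 13*sin(u) + 42)^3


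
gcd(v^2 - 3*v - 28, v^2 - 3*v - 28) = v^2 - 3*v - 28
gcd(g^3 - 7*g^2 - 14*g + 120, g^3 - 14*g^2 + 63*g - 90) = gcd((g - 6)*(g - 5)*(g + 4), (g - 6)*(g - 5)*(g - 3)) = g^2 - 11*g + 30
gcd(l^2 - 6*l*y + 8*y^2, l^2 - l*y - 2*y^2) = -l + 2*y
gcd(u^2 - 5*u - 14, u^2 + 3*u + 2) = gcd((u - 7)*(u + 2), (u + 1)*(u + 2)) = u + 2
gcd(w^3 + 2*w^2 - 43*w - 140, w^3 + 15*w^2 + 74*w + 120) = w^2 + 9*w + 20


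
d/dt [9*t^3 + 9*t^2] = 9*t*(3*t + 2)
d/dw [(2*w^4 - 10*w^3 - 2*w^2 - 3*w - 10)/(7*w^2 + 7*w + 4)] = (28*w^5 - 28*w^4 - 108*w^3 - 113*w^2 + 124*w + 58)/(49*w^4 + 98*w^3 + 105*w^2 + 56*w + 16)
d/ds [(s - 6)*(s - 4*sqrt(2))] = 2*s - 6 - 4*sqrt(2)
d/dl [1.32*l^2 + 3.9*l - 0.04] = 2.64*l + 3.9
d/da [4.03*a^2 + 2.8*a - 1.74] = 8.06*a + 2.8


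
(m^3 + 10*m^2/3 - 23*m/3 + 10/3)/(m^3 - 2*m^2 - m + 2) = (m^2 + 13*m/3 - 10/3)/(m^2 - m - 2)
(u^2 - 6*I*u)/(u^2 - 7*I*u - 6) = u/(u - I)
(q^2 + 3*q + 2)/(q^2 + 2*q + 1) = (q + 2)/(q + 1)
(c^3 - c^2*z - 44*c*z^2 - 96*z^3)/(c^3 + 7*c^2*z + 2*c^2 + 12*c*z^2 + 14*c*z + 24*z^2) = (c - 8*z)/(c + 2)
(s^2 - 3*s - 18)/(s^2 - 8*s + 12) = (s + 3)/(s - 2)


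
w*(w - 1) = w^2 - w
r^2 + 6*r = r*(r + 6)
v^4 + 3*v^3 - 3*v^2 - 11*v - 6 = (v - 2)*(v + 1)^2*(v + 3)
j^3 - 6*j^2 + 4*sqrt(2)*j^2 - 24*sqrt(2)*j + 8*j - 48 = (j - 6)*(j + 2*sqrt(2))^2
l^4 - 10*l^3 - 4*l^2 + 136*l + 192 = (l - 8)*(l - 6)*(l + 2)^2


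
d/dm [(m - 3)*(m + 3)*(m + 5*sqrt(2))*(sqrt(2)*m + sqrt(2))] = 4*sqrt(2)*m^3 + 3*sqrt(2)*m^2 + 30*m^2 - 18*sqrt(2)*m + 20*m - 90 - 9*sqrt(2)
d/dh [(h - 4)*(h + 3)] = 2*h - 1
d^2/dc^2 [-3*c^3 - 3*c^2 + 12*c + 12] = -18*c - 6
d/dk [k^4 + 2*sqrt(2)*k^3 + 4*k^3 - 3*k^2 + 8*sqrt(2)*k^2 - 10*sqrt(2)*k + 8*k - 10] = 4*k^3 + 6*sqrt(2)*k^2 + 12*k^2 - 6*k + 16*sqrt(2)*k - 10*sqrt(2) + 8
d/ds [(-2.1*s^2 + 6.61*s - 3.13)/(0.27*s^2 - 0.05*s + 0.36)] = (-1.6797*s^2 + 0.1782*s + 2.2231)/(0.0729*s^4 - 0.027*s^3 + 0.1969*s^2 - 0.036*s + 0.1296)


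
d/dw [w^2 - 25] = 2*w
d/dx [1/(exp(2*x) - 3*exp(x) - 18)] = (3 - 2*exp(x))*exp(x)/(-exp(2*x) + 3*exp(x) + 18)^2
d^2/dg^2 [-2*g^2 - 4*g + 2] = -4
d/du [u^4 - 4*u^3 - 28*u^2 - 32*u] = 4*u^3 - 12*u^2 - 56*u - 32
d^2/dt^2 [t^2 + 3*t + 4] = 2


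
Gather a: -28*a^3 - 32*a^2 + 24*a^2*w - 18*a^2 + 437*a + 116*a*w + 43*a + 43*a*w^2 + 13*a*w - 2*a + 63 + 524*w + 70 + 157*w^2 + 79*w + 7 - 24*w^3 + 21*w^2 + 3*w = -28*a^3 + a^2*(24*w - 50) + a*(43*w^2 + 129*w + 478) - 24*w^3 + 178*w^2 + 606*w + 140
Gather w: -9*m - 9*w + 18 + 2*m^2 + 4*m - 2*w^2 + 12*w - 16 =2*m^2 - 5*m - 2*w^2 + 3*w + 2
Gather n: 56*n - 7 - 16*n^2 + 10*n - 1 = -16*n^2 + 66*n - 8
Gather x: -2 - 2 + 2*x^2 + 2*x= 2*x^2 + 2*x - 4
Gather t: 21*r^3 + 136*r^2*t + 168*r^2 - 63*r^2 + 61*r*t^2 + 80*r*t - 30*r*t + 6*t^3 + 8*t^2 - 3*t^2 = 21*r^3 + 105*r^2 + 6*t^3 + t^2*(61*r + 5) + t*(136*r^2 + 50*r)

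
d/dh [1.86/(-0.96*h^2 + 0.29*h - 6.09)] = (3.5712*h - 0.5394)/(0.96*h^2 - 0.29*h + 6.09)^2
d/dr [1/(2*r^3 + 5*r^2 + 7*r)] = (-6*r^2 - 10*r - 7)/(r^2*(2*r^2 + 5*r + 7)^2)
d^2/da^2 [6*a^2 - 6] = 12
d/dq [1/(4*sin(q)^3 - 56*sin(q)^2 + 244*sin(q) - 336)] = (-3*sin(q)^2 + 28*sin(q) - 61)*cos(q)/(4*(sin(q)^3 - 14*sin(q)^2 + 61*sin(q) - 84)^2)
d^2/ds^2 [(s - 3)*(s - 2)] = 2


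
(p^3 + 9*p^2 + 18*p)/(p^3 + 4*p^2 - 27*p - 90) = p/(p - 5)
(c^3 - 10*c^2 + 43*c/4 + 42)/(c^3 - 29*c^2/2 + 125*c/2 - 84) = (c + 3/2)/(c - 3)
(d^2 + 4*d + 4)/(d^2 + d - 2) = (d + 2)/(d - 1)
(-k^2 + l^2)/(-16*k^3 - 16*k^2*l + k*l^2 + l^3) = (k - l)/(16*k^2 - l^2)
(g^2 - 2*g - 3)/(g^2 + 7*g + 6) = (g - 3)/(g + 6)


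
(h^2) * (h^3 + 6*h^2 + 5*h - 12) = h^5 + 6*h^4 + 5*h^3 - 12*h^2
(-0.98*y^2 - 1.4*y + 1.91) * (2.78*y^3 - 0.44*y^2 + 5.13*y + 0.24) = -2.7244*y^5 - 3.4608*y^4 + 0.898399999999999*y^3 - 8.2576*y^2 + 9.4623*y + 0.4584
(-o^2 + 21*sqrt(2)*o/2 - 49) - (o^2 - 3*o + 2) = -2*o^2 + 3*o + 21*sqrt(2)*o/2 - 51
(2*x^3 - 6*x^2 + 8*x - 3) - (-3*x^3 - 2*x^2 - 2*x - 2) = 5*x^3 - 4*x^2 + 10*x - 1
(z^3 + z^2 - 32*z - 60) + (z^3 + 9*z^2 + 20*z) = 2*z^3 + 10*z^2 - 12*z - 60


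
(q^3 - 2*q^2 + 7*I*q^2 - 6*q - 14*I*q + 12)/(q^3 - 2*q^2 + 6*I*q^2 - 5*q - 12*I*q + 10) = (q + 6*I)/(q + 5*I)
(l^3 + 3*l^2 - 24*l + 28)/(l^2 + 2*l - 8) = (l^2 + 5*l - 14)/(l + 4)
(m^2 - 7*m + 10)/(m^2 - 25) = (m - 2)/(m + 5)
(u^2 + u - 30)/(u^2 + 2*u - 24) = (u - 5)/(u - 4)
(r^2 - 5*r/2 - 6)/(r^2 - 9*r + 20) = (r + 3/2)/(r - 5)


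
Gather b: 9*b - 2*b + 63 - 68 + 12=7*b + 7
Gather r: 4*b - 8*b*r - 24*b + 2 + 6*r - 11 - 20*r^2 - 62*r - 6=-20*b - 20*r^2 + r*(-8*b - 56) - 15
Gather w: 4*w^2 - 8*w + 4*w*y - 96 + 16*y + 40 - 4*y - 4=4*w^2 + w*(4*y - 8) + 12*y - 60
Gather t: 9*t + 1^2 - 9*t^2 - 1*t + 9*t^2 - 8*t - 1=0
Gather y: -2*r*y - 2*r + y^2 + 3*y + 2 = -2*r + y^2 + y*(3 - 2*r) + 2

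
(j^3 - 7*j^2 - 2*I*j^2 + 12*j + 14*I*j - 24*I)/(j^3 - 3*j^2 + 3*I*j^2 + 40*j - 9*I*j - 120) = (j^2 - 2*j*(2 + I) + 8*I)/(j^2 + 3*I*j + 40)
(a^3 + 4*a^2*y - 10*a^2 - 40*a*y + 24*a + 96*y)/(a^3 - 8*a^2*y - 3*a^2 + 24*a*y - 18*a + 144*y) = (-a^2 - 4*a*y + 4*a + 16*y)/(-a^2 + 8*a*y - 3*a + 24*y)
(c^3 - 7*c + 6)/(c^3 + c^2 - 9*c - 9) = (c^2 - 3*c + 2)/(c^2 - 2*c - 3)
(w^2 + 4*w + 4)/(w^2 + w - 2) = (w + 2)/(w - 1)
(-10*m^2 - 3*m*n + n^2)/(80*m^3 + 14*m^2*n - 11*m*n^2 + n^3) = -1/(8*m - n)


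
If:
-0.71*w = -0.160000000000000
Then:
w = 0.23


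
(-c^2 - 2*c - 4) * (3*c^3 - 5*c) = -3*c^5 - 6*c^4 - 7*c^3 + 10*c^2 + 20*c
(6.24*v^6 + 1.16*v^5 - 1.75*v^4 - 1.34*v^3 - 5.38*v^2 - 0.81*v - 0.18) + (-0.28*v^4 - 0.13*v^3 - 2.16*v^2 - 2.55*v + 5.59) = 6.24*v^6 + 1.16*v^5 - 2.03*v^4 - 1.47*v^3 - 7.54*v^2 - 3.36*v + 5.41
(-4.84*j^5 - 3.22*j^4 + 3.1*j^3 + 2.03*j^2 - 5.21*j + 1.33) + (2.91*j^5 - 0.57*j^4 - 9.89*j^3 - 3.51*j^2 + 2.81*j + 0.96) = -1.93*j^5 - 3.79*j^4 - 6.79*j^3 - 1.48*j^2 - 2.4*j + 2.29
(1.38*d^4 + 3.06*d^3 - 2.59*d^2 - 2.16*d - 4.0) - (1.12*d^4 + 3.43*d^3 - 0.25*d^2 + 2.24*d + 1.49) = 0.26*d^4 - 0.37*d^3 - 2.34*d^2 - 4.4*d - 5.49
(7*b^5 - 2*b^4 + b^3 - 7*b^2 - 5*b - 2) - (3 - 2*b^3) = 7*b^5 - 2*b^4 + 3*b^3 - 7*b^2 - 5*b - 5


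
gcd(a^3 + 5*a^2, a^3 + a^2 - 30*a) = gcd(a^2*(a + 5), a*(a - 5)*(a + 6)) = a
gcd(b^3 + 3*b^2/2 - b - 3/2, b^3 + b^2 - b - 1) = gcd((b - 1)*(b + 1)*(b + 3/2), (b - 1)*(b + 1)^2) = b^2 - 1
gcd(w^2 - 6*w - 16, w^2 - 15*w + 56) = w - 8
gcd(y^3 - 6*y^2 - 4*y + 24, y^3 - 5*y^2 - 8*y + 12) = y^2 - 4*y - 12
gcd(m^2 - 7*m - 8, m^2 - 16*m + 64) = m - 8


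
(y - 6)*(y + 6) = y^2 - 36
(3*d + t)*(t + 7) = 3*d*t + 21*d + t^2 + 7*t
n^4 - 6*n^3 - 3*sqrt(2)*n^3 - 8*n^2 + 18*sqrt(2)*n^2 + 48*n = n*(n - 6)*(n - 4*sqrt(2))*(n + sqrt(2))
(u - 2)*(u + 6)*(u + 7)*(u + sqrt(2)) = u^4 + sqrt(2)*u^3 + 11*u^3 + 11*sqrt(2)*u^2 + 16*u^2 - 84*u + 16*sqrt(2)*u - 84*sqrt(2)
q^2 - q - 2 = (q - 2)*(q + 1)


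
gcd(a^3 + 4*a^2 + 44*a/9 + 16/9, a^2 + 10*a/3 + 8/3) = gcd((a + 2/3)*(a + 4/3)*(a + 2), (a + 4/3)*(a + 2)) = a^2 + 10*a/3 + 8/3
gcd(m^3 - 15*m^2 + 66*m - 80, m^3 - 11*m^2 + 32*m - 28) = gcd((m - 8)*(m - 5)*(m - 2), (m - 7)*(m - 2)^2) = m - 2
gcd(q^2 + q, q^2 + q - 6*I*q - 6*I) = q + 1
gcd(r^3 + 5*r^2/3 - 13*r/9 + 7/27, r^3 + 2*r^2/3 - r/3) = r - 1/3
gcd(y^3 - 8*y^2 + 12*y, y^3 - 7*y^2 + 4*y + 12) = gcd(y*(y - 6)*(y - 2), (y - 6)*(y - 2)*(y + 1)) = y^2 - 8*y + 12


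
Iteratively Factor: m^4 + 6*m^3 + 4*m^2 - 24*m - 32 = (m + 4)*(m^3 + 2*m^2 - 4*m - 8) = (m + 2)*(m + 4)*(m^2 - 4) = (m + 2)^2*(m + 4)*(m - 2)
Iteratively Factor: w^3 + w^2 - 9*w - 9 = (w - 3)*(w^2 + 4*w + 3) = (w - 3)*(w + 1)*(w + 3)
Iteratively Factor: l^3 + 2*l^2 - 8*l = (l + 4)*(l^2 - 2*l) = l*(l + 4)*(l - 2)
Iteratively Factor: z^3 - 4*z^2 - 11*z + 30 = (z + 3)*(z^2 - 7*z + 10) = (z - 5)*(z + 3)*(z - 2)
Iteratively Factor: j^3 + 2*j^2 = (j)*(j^2 + 2*j) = j*(j + 2)*(j)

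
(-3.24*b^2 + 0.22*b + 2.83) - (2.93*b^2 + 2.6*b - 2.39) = -6.17*b^2 - 2.38*b + 5.22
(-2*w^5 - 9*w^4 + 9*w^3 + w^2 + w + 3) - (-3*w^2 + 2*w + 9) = -2*w^5 - 9*w^4 + 9*w^3 + 4*w^2 - w - 6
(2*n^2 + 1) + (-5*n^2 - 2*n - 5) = -3*n^2 - 2*n - 4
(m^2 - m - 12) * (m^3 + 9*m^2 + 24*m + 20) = m^5 + 8*m^4 + 3*m^3 - 112*m^2 - 308*m - 240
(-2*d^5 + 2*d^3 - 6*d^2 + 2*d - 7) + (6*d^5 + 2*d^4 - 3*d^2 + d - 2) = 4*d^5 + 2*d^4 + 2*d^3 - 9*d^2 + 3*d - 9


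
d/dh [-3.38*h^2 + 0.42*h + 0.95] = 0.42 - 6.76*h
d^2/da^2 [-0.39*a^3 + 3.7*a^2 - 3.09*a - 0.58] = 7.4 - 2.34*a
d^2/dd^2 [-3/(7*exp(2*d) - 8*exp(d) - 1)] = 12*(2*(7*exp(d) - 4)^2*exp(d) + (7*exp(d) - 2)*(-7*exp(2*d) + 8*exp(d) + 1))*exp(d)/(-7*exp(2*d) + 8*exp(d) + 1)^3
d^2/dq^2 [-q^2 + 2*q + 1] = -2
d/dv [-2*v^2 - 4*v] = -4*v - 4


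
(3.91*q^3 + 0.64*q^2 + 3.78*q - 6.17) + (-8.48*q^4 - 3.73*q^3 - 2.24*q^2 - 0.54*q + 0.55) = -8.48*q^4 + 0.18*q^3 - 1.6*q^2 + 3.24*q - 5.62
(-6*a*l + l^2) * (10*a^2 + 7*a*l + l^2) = -60*a^3*l - 32*a^2*l^2 + a*l^3 + l^4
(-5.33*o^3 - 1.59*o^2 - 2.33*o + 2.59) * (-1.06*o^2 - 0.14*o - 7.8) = 5.6498*o^5 + 2.4316*o^4 + 44.2664*o^3 + 9.9828*o^2 + 17.8114*o - 20.202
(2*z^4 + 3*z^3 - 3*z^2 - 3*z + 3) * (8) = 16*z^4 + 24*z^3 - 24*z^2 - 24*z + 24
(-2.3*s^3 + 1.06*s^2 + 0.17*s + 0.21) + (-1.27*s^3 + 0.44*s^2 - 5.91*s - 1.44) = -3.57*s^3 + 1.5*s^2 - 5.74*s - 1.23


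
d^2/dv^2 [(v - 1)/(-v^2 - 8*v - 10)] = 2*(-4*(v - 1)*(v + 4)^2 + (3*v + 7)*(v^2 + 8*v + 10))/(v^2 + 8*v + 10)^3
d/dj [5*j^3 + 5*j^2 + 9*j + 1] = 15*j^2 + 10*j + 9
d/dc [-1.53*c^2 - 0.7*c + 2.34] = -3.06*c - 0.7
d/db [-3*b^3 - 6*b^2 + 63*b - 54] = -9*b^2 - 12*b + 63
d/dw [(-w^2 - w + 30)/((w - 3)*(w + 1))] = 3*(w^2 - 18*w + 21)/(w^4 - 4*w^3 - 2*w^2 + 12*w + 9)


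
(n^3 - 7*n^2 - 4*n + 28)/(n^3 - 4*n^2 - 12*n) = (n^2 - 9*n + 14)/(n*(n - 6))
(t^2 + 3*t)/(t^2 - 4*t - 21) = t/(t - 7)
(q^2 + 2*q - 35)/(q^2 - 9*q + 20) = (q + 7)/(q - 4)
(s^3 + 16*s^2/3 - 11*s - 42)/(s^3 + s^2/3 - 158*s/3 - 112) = (s - 3)/(s - 8)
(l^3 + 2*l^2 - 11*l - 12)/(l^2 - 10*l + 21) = (l^2 + 5*l + 4)/(l - 7)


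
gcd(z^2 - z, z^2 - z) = z^2 - z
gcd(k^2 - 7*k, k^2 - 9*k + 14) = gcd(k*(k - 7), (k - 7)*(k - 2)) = k - 7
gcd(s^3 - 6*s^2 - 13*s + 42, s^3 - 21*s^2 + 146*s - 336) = s - 7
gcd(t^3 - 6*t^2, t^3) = t^2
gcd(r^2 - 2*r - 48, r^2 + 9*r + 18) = r + 6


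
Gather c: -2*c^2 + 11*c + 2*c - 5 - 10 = -2*c^2 + 13*c - 15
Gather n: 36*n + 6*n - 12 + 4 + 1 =42*n - 7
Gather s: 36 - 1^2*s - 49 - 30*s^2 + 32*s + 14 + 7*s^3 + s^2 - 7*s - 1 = 7*s^3 - 29*s^2 + 24*s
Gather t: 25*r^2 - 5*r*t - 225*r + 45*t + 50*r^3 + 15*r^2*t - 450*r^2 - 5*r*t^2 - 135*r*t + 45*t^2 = 50*r^3 - 425*r^2 - 225*r + t^2*(45 - 5*r) + t*(15*r^2 - 140*r + 45)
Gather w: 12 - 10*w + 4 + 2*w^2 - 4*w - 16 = 2*w^2 - 14*w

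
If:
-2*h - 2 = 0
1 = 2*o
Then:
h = -1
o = 1/2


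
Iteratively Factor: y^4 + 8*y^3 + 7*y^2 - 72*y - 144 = (y - 3)*(y^3 + 11*y^2 + 40*y + 48) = (y - 3)*(y + 3)*(y^2 + 8*y + 16) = (y - 3)*(y + 3)*(y + 4)*(y + 4)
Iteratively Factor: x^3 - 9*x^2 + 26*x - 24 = (x - 2)*(x^2 - 7*x + 12) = (x - 4)*(x - 2)*(x - 3)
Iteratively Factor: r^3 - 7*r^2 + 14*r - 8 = (r - 4)*(r^2 - 3*r + 2) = (r - 4)*(r - 1)*(r - 2)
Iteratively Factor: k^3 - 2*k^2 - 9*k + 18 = (k - 2)*(k^2 - 9) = (k - 2)*(k + 3)*(k - 3)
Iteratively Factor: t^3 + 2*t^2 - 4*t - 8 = (t + 2)*(t^2 - 4) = (t + 2)^2*(t - 2)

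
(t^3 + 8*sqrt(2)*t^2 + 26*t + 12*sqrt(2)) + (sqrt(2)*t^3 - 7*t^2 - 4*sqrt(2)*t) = t^3 + sqrt(2)*t^3 - 7*t^2 + 8*sqrt(2)*t^2 - 4*sqrt(2)*t + 26*t + 12*sqrt(2)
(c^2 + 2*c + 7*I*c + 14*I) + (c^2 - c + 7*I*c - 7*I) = 2*c^2 + c + 14*I*c + 7*I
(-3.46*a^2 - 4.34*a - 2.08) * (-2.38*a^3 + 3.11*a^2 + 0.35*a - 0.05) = 8.2348*a^5 - 0.431400000000002*a^4 - 9.758*a^3 - 7.8148*a^2 - 0.511*a + 0.104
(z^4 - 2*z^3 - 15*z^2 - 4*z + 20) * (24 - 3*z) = -3*z^5 + 30*z^4 - 3*z^3 - 348*z^2 - 156*z + 480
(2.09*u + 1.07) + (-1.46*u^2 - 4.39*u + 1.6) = -1.46*u^2 - 2.3*u + 2.67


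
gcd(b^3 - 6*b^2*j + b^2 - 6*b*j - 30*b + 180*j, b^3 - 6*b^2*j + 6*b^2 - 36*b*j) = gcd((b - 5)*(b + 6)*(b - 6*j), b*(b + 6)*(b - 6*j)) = b^2 - 6*b*j + 6*b - 36*j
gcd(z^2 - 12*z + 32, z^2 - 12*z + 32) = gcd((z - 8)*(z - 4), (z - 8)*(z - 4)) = z^2 - 12*z + 32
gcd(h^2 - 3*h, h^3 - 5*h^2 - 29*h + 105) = h - 3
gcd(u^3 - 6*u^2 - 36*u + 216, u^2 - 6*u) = u - 6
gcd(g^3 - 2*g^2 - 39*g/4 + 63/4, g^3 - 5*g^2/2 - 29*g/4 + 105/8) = g^2 - 5*g + 21/4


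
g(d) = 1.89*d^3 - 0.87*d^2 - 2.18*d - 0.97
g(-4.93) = -237.83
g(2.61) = 21.02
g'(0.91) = 0.93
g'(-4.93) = 144.21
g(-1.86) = -12.09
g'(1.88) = 14.59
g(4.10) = 105.73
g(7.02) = 594.69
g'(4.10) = 86.00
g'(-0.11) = -1.92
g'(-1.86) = 20.67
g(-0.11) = -0.74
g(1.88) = 4.42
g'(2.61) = 31.90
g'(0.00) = -2.18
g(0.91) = -2.25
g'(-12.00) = 835.18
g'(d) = 5.67*d^2 - 1.74*d - 2.18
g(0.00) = -0.97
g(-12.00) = -3366.01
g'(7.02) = 265.03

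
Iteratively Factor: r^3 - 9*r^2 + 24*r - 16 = (r - 4)*(r^2 - 5*r + 4) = (r - 4)^2*(r - 1)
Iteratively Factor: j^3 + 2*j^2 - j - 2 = (j + 1)*(j^2 + j - 2) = (j + 1)*(j + 2)*(j - 1)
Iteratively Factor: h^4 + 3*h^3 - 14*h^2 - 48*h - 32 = (h - 4)*(h^3 + 7*h^2 + 14*h + 8) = (h - 4)*(h + 1)*(h^2 + 6*h + 8) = (h - 4)*(h + 1)*(h + 4)*(h + 2)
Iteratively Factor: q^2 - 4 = (q - 2)*(q + 2)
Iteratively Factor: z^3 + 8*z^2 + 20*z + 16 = (z + 2)*(z^2 + 6*z + 8) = (z + 2)^2*(z + 4)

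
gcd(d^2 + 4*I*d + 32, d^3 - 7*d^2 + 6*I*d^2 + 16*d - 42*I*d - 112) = d + 8*I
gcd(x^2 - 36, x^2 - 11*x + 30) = x - 6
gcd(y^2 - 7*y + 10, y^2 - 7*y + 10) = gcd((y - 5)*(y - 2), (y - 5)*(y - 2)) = y^2 - 7*y + 10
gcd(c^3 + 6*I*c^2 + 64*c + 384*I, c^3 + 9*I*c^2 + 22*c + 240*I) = c^2 + 14*I*c - 48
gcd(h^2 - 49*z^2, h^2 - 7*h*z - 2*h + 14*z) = -h + 7*z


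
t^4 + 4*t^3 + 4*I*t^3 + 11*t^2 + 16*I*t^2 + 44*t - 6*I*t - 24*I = (t + 4)*(t - I)^2*(t + 6*I)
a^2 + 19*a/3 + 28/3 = (a + 7/3)*(a + 4)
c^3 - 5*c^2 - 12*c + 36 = (c - 6)*(c - 2)*(c + 3)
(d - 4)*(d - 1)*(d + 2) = d^3 - 3*d^2 - 6*d + 8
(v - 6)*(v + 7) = v^2 + v - 42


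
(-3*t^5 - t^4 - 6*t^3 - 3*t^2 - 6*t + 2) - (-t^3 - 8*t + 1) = -3*t^5 - t^4 - 5*t^3 - 3*t^2 + 2*t + 1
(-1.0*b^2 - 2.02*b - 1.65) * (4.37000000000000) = -4.37*b^2 - 8.8274*b - 7.2105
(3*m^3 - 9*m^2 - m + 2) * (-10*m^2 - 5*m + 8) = -30*m^5 + 75*m^4 + 79*m^3 - 87*m^2 - 18*m + 16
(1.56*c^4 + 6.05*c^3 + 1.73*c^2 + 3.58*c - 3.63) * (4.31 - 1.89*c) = -2.9484*c^5 - 4.7109*c^4 + 22.8058*c^3 + 0.690099999999999*c^2 + 22.2905*c - 15.6453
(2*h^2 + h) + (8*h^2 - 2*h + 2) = 10*h^2 - h + 2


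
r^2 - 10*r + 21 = (r - 7)*(r - 3)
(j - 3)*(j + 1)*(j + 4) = j^3 + 2*j^2 - 11*j - 12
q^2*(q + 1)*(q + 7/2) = q^4 + 9*q^3/2 + 7*q^2/2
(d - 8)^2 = d^2 - 16*d + 64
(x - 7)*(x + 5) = x^2 - 2*x - 35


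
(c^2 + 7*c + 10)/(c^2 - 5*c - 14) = (c + 5)/(c - 7)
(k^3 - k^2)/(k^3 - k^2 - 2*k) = k*(1 - k)/(-k^2 + k + 2)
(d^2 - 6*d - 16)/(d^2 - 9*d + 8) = (d + 2)/(d - 1)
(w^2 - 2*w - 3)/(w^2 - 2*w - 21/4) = 4*(-w^2 + 2*w + 3)/(-4*w^2 + 8*w + 21)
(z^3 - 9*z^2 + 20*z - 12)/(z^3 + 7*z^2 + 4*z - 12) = (z^2 - 8*z + 12)/(z^2 + 8*z + 12)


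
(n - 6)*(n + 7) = n^2 + n - 42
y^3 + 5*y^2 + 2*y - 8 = (y - 1)*(y + 2)*(y + 4)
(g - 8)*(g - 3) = g^2 - 11*g + 24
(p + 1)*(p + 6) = p^2 + 7*p + 6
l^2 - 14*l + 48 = (l - 8)*(l - 6)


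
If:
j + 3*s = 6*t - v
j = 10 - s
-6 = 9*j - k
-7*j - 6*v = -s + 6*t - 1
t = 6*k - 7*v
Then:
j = -2119/2540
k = -3831/2540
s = 27519/2540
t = 628/127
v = -2539/1270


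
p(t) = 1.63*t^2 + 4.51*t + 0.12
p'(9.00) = 33.85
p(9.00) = 172.74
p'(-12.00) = -34.61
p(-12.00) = 180.72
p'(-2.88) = -4.88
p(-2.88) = 0.65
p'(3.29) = 15.24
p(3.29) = 32.60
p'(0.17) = 5.06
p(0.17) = 0.93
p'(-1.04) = 1.12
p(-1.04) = -2.81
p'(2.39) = 12.30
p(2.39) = 20.21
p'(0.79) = 7.09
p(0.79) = 4.70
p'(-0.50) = 2.88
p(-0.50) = -1.73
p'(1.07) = 8.00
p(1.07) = 6.81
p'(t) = 3.26*t + 4.51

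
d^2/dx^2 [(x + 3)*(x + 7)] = 2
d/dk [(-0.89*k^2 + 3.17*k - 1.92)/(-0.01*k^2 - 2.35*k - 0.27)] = (2.1232*k^2 + 0.4422*k - 5.3679)/(0.0001*k^4 + 0.047*k^3 + 5.5279*k^2 + 1.269*k + 0.0729)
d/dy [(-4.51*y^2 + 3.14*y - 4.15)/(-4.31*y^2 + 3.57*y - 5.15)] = (-2.5673*y^2 + 10.68*y - 1.3555)/(18.5761*y^4 - 30.7734*y^3 + 57.1379*y^2 - 36.771*y + 26.5225)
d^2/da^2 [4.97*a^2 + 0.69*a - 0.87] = 9.94000000000000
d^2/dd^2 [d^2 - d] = 2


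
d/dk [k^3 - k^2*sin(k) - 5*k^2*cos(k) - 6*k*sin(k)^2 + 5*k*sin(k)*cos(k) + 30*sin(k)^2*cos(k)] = 5*k^2*sin(k) - k^2*cos(k) + 3*k^2 - 2*k*sin(k) - 6*k*sin(2*k) - 10*k*cos(k) + 5*k*cos(2*k) - 15*sin(k)/2 + 5*sin(2*k)/2 + 45*sin(3*k)/2 + 3*cos(2*k) - 3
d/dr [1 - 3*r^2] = -6*r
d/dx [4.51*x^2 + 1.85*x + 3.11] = 9.02*x + 1.85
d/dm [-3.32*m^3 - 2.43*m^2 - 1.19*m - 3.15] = -9.96*m^2 - 4.86*m - 1.19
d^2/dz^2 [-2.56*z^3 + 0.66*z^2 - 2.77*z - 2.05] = 1.32 - 15.36*z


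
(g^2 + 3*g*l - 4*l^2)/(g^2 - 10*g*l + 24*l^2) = (g^2 + 3*g*l - 4*l^2)/(g^2 - 10*g*l + 24*l^2)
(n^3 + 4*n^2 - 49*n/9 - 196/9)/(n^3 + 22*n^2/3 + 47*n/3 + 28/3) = (n - 7/3)/(n + 1)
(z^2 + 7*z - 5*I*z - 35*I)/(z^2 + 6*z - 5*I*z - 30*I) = (z + 7)/(z + 6)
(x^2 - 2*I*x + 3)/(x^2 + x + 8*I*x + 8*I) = (x^2 - 2*I*x + 3)/(x^2 + x + 8*I*x + 8*I)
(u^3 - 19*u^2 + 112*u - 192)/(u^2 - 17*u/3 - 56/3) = 3*(u^2 - 11*u + 24)/(3*u + 7)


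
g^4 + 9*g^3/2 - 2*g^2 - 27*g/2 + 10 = (g - 1)^2*(g + 5/2)*(g + 4)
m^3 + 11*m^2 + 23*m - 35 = (m - 1)*(m + 5)*(m + 7)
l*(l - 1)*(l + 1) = l^3 - l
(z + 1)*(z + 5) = z^2 + 6*z + 5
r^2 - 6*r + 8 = (r - 4)*(r - 2)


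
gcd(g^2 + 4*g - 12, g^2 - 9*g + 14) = g - 2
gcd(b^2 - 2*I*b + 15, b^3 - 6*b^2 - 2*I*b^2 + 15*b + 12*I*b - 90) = b^2 - 2*I*b + 15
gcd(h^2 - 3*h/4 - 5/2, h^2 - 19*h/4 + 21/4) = 1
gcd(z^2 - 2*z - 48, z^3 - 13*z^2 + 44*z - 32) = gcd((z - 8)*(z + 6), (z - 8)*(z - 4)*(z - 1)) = z - 8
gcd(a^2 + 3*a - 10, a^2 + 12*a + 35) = a + 5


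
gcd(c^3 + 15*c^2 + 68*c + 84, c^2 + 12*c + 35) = c + 7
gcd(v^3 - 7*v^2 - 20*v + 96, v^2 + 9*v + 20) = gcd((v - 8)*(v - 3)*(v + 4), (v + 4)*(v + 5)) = v + 4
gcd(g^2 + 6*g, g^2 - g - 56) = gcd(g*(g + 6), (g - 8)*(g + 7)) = 1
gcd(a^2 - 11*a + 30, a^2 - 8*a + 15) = a - 5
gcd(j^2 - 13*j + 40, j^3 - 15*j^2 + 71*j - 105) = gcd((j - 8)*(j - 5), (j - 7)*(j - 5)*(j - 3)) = j - 5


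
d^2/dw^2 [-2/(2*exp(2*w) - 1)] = (-32*exp(2*w) - 16)*exp(2*w)/(2*exp(2*w) - 1)^3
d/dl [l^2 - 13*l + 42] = 2*l - 13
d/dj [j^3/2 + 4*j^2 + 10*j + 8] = 3*j^2/2 + 8*j + 10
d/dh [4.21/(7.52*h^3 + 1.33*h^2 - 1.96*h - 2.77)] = (-94.9776*h^2 - 11.1986*h + 8.2516)/(7.52*h^3 + 1.33*h^2 - 1.96*h - 2.77)^2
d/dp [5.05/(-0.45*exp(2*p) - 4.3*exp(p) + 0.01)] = (4.545*exp(p) + 21.715)*exp(p)/(0.45*exp(2*p) + 4.3*exp(p) - 0.01)^2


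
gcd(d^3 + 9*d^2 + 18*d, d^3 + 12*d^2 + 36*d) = d^2 + 6*d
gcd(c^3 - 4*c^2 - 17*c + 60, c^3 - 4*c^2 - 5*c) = c - 5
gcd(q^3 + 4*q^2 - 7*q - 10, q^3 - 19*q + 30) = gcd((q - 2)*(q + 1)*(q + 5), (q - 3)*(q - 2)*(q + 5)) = q^2 + 3*q - 10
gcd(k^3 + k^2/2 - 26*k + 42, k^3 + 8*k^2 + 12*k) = k + 6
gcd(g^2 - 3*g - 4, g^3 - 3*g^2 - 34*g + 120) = g - 4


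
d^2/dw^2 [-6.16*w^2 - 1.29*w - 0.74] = -12.3200000000000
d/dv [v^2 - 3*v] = 2*v - 3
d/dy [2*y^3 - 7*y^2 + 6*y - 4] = 6*y^2 - 14*y + 6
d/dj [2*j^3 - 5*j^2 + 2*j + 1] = 6*j^2 - 10*j + 2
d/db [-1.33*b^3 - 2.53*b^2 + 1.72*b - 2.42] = -3.99*b^2 - 5.06*b + 1.72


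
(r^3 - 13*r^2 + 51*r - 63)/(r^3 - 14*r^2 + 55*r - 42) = (r^2 - 6*r + 9)/(r^2 - 7*r + 6)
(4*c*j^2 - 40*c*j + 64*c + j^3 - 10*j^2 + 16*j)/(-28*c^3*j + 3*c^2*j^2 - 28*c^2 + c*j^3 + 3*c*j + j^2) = (4*c*j^2 - 40*c*j + 64*c + j^3 - 10*j^2 + 16*j)/(-28*c^3*j + 3*c^2*j^2 - 28*c^2 + c*j^3 + 3*c*j + j^2)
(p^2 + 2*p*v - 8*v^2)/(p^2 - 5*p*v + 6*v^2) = (p + 4*v)/(p - 3*v)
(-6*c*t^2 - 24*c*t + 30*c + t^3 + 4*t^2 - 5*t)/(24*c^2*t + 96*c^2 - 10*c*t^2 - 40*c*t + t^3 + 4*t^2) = (t^2 + 4*t - 5)/(-4*c*t - 16*c + t^2 + 4*t)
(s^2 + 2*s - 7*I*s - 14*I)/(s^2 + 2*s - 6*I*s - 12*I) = (s - 7*I)/(s - 6*I)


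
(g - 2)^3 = g^3 - 6*g^2 + 12*g - 8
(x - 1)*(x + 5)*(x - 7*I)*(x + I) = x^4 + 4*x^3 - 6*I*x^3 + 2*x^2 - 24*I*x^2 + 28*x + 30*I*x - 35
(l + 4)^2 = l^2 + 8*l + 16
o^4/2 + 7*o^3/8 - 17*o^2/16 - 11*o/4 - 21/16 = (o/2 + 1/2)*(o - 7/4)*(o + 1)*(o + 3/2)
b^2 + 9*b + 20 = (b + 4)*(b + 5)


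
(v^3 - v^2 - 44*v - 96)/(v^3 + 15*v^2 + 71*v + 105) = (v^2 - 4*v - 32)/(v^2 + 12*v + 35)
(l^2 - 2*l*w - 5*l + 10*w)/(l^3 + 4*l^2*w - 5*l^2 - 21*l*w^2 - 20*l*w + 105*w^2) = (-l + 2*w)/(-l^2 - 4*l*w + 21*w^2)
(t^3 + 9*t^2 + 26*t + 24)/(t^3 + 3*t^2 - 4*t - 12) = (t + 4)/(t - 2)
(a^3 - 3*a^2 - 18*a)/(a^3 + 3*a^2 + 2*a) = (a^2 - 3*a - 18)/(a^2 + 3*a + 2)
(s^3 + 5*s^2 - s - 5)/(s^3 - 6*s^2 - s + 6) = (s + 5)/(s - 6)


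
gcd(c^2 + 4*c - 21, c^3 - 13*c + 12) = c - 3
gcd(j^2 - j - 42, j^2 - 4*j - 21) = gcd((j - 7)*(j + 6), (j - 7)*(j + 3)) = j - 7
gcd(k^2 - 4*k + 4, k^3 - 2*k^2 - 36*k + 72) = k - 2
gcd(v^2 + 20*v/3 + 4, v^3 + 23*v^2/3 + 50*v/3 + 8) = v + 2/3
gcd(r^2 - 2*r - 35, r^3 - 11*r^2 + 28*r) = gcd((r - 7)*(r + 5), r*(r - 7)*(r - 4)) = r - 7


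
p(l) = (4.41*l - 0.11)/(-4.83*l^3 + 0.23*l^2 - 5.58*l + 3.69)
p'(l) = (4.41*l - 0.11)*(14.49*l^2 - 0.46*l + 5.58)/(-4.83*l^3 + 0.23*l^2 - 5.58*l + 3.69)^2 + 4.41/(-4.83*l^3 + 0.23*l^2 - 5.58*l + 3.69) = (42.6006*l^3 - 2.6082*l^2 + 0.0505999999999993*l + 15.6591)/(23.3289*l^6 - 2.2218*l^5 + 53.9557*l^4 - 38.2122*l^3 + 32.8338*l^2 - 41.1804*l + 13.6161)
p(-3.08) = -0.08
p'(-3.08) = -0.05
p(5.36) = -0.03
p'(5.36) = 0.01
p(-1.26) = -0.27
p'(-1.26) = -0.17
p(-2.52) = -0.12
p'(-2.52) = -0.07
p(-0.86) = -0.33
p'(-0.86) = -0.10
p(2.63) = -0.12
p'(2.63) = 0.08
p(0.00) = -0.03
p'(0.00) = 1.15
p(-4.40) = -0.04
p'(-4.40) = -0.02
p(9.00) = -0.01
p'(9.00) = 0.00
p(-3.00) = -0.09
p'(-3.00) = -0.05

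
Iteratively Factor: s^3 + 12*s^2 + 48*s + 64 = (s + 4)*(s^2 + 8*s + 16) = (s + 4)^2*(s + 4)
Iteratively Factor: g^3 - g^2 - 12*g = (g + 3)*(g^2 - 4*g) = (g - 4)*(g + 3)*(g)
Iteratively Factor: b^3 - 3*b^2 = (b)*(b^2 - 3*b) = b*(b - 3)*(b)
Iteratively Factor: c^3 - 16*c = (c + 4)*(c^2 - 4*c) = c*(c + 4)*(c - 4)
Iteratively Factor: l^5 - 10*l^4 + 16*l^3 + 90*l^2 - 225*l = (l + 3)*(l^4 - 13*l^3 + 55*l^2 - 75*l) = (l - 3)*(l + 3)*(l^3 - 10*l^2 + 25*l) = (l - 5)*(l - 3)*(l + 3)*(l^2 - 5*l) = (l - 5)^2*(l - 3)*(l + 3)*(l)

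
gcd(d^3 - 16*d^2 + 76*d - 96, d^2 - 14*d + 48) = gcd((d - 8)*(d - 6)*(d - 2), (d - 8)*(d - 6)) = d^2 - 14*d + 48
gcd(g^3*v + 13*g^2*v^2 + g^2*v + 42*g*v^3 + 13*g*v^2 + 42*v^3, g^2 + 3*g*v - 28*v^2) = g + 7*v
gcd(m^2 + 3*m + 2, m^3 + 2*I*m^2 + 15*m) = 1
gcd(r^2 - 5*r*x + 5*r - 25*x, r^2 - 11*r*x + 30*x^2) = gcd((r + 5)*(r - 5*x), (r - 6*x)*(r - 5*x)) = -r + 5*x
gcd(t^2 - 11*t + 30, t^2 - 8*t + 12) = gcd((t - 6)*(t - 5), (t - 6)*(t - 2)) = t - 6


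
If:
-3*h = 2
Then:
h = -2/3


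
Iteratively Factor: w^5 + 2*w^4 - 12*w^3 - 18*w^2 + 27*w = (w - 1)*(w^4 + 3*w^3 - 9*w^2 - 27*w) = (w - 1)*(w + 3)*(w^3 - 9*w) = (w - 1)*(w + 3)^2*(w^2 - 3*w) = (w - 3)*(w - 1)*(w + 3)^2*(w)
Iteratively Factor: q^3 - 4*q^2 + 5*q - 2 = (q - 1)*(q^2 - 3*q + 2) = (q - 1)^2*(q - 2)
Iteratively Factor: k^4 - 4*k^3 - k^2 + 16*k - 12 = (k - 3)*(k^3 - k^2 - 4*k + 4) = (k - 3)*(k - 2)*(k^2 + k - 2) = (k - 3)*(k - 2)*(k - 1)*(k + 2)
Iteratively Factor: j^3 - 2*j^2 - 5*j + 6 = (j - 3)*(j^2 + j - 2) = (j - 3)*(j + 2)*(j - 1)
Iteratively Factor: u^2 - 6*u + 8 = (u - 2)*(u - 4)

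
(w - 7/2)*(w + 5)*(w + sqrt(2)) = w^3 + sqrt(2)*w^2 + 3*w^2/2 - 35*w/2 + 3*sqrt(2)*w/2 - 35*sqrt(2)/2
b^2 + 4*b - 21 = (b - 3)*(b + 7)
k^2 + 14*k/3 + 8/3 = (k + 2/3)*(k + 4)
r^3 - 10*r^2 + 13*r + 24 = (r - 8)*(r - 3)*(r + 1)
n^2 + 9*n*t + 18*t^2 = (n + 3*t)*(n + 6*t)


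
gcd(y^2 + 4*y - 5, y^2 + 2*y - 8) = 1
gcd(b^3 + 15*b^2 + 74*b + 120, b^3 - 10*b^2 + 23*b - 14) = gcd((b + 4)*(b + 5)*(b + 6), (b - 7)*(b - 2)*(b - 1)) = 1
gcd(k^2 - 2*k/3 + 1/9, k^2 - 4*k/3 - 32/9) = 1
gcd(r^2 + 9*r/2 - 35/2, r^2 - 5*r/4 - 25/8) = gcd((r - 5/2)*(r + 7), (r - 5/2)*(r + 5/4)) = r - 5/2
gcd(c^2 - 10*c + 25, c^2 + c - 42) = 1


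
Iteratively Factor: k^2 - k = (k)*(k - 1)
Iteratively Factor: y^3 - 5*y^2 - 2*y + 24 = (y + 2)*(y^2 - 7*y + 12) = (y - 3)*(y + 2)*(y - 4)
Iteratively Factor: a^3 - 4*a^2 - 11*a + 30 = (a - 2)*(a^2 - 2*a - 15) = (a - 2)*(a + 3)*(a - 5)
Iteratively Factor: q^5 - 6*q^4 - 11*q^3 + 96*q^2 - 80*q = (q + 4)*(q^4 - 10*q^3 + 29*q^2 - 20*q) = (q - 5)*(q + 4)*(q^3 - 5*q^2 + 4*q) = (q - 5)*(q - 1)*(q + 4)*(q^2 - 4*q) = q*(q - 5)*(q - 1)*(q + 4)*(q - 4)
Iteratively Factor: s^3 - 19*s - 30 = (s - 5)*(s^2 + 5*s + 6) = (s - 5)*(s + 2)*(s + 3)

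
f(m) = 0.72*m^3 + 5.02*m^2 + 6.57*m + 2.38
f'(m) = 2.16*m^2 + 10.04*m + 6.57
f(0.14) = 3.40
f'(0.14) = 8.02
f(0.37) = 5.53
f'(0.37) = 10.58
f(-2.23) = 4.71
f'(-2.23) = -5.08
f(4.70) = 218.90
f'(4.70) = 101.47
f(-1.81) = 2.66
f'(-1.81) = -4.53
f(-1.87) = 2.94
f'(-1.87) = -4.65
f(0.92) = 13.23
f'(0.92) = 17.64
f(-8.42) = -126.84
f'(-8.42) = 75.17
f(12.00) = 2048.26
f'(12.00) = 438.09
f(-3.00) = 8.41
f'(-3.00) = -4.11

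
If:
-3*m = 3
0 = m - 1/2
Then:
No Solution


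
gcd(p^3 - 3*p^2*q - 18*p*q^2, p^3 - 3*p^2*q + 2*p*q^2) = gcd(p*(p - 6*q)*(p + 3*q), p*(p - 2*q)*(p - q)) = p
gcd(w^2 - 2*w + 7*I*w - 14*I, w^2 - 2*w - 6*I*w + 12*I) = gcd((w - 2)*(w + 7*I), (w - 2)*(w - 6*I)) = w - 2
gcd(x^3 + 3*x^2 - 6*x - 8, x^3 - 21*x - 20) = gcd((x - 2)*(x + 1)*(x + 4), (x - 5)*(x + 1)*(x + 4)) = x^2 + 5*x + 4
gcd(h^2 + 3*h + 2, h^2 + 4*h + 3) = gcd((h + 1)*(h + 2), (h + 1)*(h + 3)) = h + 1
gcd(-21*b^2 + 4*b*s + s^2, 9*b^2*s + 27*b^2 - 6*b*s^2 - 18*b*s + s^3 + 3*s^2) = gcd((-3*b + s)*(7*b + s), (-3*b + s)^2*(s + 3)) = -3*b + s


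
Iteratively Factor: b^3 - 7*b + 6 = (b + 3)*(b^2 - 3*b + 2) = (b - 2)*(b + 3)*(b - 1)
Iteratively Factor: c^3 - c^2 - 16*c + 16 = (c - 1)*(c^2 - 16) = (c - 1)*(c + 4)*(c - 4)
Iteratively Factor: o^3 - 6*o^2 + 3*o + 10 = (o + 1)*(o^2 - 7*o + 10) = (o - 2)*(o + 1)*(o - 5)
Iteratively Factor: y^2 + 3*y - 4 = (y - 1)*(y + 4)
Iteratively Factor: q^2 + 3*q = (q + 3)*(q)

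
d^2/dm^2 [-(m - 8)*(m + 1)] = -2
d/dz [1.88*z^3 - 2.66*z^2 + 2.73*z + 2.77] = 5.64*z^2 - 5.32*z + 2.73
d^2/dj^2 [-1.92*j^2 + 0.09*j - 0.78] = -3.84000000000000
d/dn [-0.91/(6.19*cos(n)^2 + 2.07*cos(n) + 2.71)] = -(11.2658*cos(n) + 1.8837)*sin(n)/(6.19*cos(n)^2 + 2.07*cos(n) + 2.71)^2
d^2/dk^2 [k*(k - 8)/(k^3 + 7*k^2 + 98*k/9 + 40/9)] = 18*(81*k^6 - 1944*k^5 - 16254*k^4 - 33390*k^3 + 9720*k^2 + 60480*k + 32960)/(729*k^9 + 15309*k^8 + 130977*k^7 + 593163*k^6 + 1562274*k^5 + 2503116*k^4 + 2466152*k^3 + 1454880*k^2 + 470400*k + 64000)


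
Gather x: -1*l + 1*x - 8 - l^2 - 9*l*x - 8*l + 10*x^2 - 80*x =-l^2 - 9*l + 10*x^2 + x*(-9*l - 79) - 8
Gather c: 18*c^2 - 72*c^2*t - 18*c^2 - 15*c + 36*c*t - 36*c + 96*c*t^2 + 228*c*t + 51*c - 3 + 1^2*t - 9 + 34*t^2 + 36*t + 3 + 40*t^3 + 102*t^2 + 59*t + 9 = -72*c^2*t + c*(96*t^2 + 264*t) + 40*t^3 + 136*t^2 + 96*t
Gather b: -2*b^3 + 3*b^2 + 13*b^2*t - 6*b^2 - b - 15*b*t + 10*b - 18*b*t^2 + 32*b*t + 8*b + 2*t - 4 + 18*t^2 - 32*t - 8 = -2*b^3 + b^2*(13*t - 3) + b*(-18*t^2 + 17*t + 17) + 18*t^2 - 30*t - 12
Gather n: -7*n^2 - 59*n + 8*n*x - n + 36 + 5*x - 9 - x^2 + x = -7*n^2 + n*(8*x - 60) - x^2 + 6*x + 27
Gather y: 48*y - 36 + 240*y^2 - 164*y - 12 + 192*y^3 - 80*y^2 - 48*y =192*y^3 + 160*y^2 - 164*y - 48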